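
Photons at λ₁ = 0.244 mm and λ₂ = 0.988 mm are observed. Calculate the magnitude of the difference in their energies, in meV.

Using E = hc/λ: E₁ = 8.141 × 10^-22 J, E₂ = 2.011 × 10^-22 J.
|ΔE| = |8.141 × 10^-22 − 2.011 × 10^-22| = 6.13 × 10^-22 J = 3.83 meV.

3.83 meV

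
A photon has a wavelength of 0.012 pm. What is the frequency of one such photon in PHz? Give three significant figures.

First convert: λ = 0.012 pm = 1.2 × 10^-14 m.
For a photon f = c/λ, so f = 2.498 × 10^22 Hz.
Converting to PHz: f = 2.498 × 10^7 PHz ≈ 2.50 × 10^7 PHz.

2.50 × 10^7 PHz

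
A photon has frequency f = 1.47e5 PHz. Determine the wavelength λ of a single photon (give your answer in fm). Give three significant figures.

2040 fm

Take c = 2.99792458e8 m/s.
First convert: f = 1.47e5 PHz = 1.47e20 Hz.
For a photon λ = c/f, so λ = 2.039e-12 m.
Converting to fm: λ = 2039 fm ≈ 2040 fm.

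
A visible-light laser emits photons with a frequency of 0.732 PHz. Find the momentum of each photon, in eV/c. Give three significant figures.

(h = 6.62607015 × 10^-34 J·s, c = 2.99792458 × 10^8 m/s, 1 eV = 1.602176634 × 10^-19 J.)
First convert: f = 0.732 PHz = 7.32 × 10^14 Hz.
Apply p = hf/c: p = 1.618 × 10^-27 kg·m/s.
Converting to eV/c: p = 3.027 eV/c ≈ 3.03 eV/c.

3.03 eV/c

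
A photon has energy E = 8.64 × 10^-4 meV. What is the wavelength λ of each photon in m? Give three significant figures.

1.44 m

Use h = 6.62607015 × 10^-34 J·s, c = 2.99792458 × 10^8 m/s, 1 eV = 1.602176634 × 10^-19 J.
Convert to SI: E = 8.64 × 10^-4 meV = 1.3843 × 10^-25 J.
The photon relation is λ = hc/E, giving λ = 1.435 m.
So λ ≈ 1.44 m.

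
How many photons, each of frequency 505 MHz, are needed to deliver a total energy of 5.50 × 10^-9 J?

1.64 × 10^16 photons

Per-photon energy: E = 3.346 × 10^-25 J (from frequency = 505 MHz).
N = E_total / E_photon = 5.50 × 10^-9 J / 3.346 × 10^-25 J = 1.64 × 10^16.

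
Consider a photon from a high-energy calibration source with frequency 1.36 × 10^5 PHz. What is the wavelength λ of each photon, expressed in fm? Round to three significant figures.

2200 fm

Convert to SI: f = 1.36 × 10^5 PHz = 1.36 × 10^20 Hz.
The photon relation is λ = c/f, giving λ = 2.204 × 10^-12 m.
Converting to fm: λ = 2204 fm ≈ 2200 fm.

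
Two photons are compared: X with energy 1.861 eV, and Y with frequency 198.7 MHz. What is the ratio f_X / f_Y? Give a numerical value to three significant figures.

2.26e6

f_X = 4.500e14 Hz (from energy = 1.861 eV, via f = E/h).
f_Y = 1.987e8 Hz (from frequency = 198.7 MHz, via f given directly).
Ratio = 4.500e14 / 1.987e8 = 2.26e6.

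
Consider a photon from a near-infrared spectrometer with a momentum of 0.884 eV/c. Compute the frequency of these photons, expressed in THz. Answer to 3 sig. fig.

214 THz

In SI units: p = 0.884 eV/c = 4.7243e-28 kg·m/s.
For a photon f = pc/h, so f = 2.138e14 Hz.
Converting to THz: f = 213.8 THz ≈ 214 THz.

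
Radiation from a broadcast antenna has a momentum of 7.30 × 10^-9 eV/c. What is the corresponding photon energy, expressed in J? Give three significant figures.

1.17 × 10^-27 J

Convert to SI: p = 7.30 × 10^-9 eV/c = 3.9013 × 10^-36 kg·m/s.
For a photon E = pc, so E = 1.170 × 10^-27 J.
So E ≈ 1.17 × 10^-27 J.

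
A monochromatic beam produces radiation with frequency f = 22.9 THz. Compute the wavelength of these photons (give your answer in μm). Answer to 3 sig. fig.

(c = 2.99792458e8 m/s.)
Convert to SI: f = 22.9 THz = 2.29e13 Hz.
Apply λ = c/f: λ = 1.309e-5 m.
Converting to μm: λ = 13.09 μm ≈ 13.1 μm.

13.1 μm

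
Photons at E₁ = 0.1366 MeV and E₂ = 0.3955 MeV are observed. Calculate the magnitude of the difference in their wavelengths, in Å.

Using λ = hc/E: λ₁ = 9.0764e-12 m, λ₂ = 3.1349e-12 m.
|Δλ| = |9.0764e-12 − 3.1349e-12| = 5.94e-12 m = 0.0594 Å.

0.0594 Å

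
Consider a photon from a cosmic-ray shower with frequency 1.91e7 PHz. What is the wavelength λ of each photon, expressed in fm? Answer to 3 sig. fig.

15.7 fm

Use c = 2.99792458e8 m/s.
First convert: f = 1.91e7 PHz = 1.91e22 Hz.
Since λ = c/f for a photon, λ = 1.570e-14 m.
Converting to fm: λ = 15.70 fm ≈ 15.7 fm.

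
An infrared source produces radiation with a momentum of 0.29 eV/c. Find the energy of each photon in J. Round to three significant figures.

4.65 × 10^-20 J

(c = 2.99792458 × 10^8 m/s, 1 eV = 1.602176634 × 10^-19 J.)
Convert to SI: p = 0.29 eV/c = 1.5498 × 10^-28 kg·m/s.
The photon relation is E = pc, giving E = 4.646 × 10^-20 J.
So E ≈ 4.65 × 10^-20 J.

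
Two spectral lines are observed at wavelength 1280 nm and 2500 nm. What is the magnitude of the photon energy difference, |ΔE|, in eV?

Using E = hc/λ: E₁ = 1.5519e-19 J, E₂ = 7.9458e-20 J.
|ΔE| = |1.5519e-19 − 7.9458e-20| = 7.57e-20 J = 0.473 eV.

0.473 eV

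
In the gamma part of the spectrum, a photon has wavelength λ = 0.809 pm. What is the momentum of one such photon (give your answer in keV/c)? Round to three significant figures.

Use h = 6.62607015e-34 J·s, c = 2.99792458e8 m/s, 1 eV = 1.602176634e-19 J.
In SI units: λ = 0.809 pm = 8.09e-13 m.
The photon relation is p = h/λ, giving p = 8.190e-22 kg·m/s.
Converting to keV/c: p = 1533 keV/c ≈ 1530 keV/c.

1530 keV/c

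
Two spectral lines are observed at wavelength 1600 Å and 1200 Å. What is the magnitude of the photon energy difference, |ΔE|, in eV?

2.58 eV

Using E = hc/λ: E₁ = 1.242e-18 J, E₂ = 1.655e-18 J.
|ΔE| = |1.242e-18 − 1.655e-18| = 4.14e-19 J = 2.58 eV.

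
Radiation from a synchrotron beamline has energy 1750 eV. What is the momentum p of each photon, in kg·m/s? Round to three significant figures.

Use c = 2.99792458 × 10^8 m/s, 1 eV = 1.602176634 × 10^-19 J.
In SI units: E = 1750 eV = 2.8038 × 10^-16 J.
The photon relation is p = E/c, giving p = 9.353 × 10^-25 kg·m/s.
So p ≈ 9.35 × 10^-25 kg·m/s.

9.35 × 10^-25 kg·m/s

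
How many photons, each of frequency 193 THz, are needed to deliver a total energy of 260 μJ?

Per-photon energy: E = 1.279 × 10^-19 J (from frequency = 193 THz).
N = E_total / E_photon = 2.60 × 10^-4 J / 1.279 × 10^-19 J = 2.03 × 10^15.

2.03 × 10^15 photons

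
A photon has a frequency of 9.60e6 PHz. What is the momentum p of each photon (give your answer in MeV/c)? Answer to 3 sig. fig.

39.7 MeV/c

(h = 6.62607015e-34 J·s, c = 2.99792458e8 m/s, 1 eV = 1.602176634e-19 J.)
In SI units: f = 9.60e6 PHz = 9.60e21 Hz.
The photon relation is p = hf/c, giving p = 2.122e-20 kg·m/s.
Converting to MeV/c: p = 39.70 MeV/c ≈ 39.7 MeV/c.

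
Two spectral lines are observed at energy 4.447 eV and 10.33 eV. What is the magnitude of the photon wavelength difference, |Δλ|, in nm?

159 nm

Using λ = hc/E: λ₁ = 2.7880 × 10^-7 m, λ₂ = 1.2002 × 10^-7 m.
|Δλ| = |2.7880 × 10^-7 − 1.2002 × 10^-7| = 1.59 × 10^-7 m = 159 nm.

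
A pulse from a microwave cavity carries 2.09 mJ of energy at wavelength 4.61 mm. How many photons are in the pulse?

4.85e19 photons

Per-photon energy: E = 4.309e-23 J (from wavelength = 4.61 mm).
N = E_total / E_photon = 0.00209 J / 4.309e-23 J = 4.85e19.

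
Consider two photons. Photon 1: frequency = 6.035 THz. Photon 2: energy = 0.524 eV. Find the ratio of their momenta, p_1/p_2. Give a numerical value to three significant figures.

0.0476

p_1 = 1.334e-29 kg·m/s (from frequency = 6.035 THz, via p = hf/c).
p_2 = 2.800e-28 kg·m/s (from energy = 0.524 eV, via p = E/c).
Ratio = 1.334e-29 / 2.800e-28 = 0.0476.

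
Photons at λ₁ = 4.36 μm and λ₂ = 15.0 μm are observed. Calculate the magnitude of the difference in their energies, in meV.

202 meV

Using E = hc/λ: E₁ = 4.556·10^-20 J, E₂ = 1.324·10^-20 J.
|ΔE| = |4.556·10^-20 − 1.324·10^-20| = 3.23·10^-20 J = 202 meV.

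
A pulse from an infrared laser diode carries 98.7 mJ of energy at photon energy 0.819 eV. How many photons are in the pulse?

Per-photon energy: E = 1.312·10^-19 J (from energy = 0.819 eV).
N = E_total / E_photon = 0.0987 J / 1.312·10^-19 J = 7.52·10^17.

7.52·10^17 photons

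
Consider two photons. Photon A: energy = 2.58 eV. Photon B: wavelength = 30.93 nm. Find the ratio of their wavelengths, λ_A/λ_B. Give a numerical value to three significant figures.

λ_A = 4.806·10^-7 m (from energy = 2.58 eV, via λ = hc/E).
λ_B = 3.093·10^-8 m (from wavelength = 30.93 nm, via λ given directly).
Ratio = 4.806·10^-7 / 3.093·10^-8 = 15.5.

15.5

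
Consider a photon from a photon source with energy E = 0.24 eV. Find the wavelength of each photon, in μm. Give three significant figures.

5.17 μm

(h = 6.62607015 × 10^-34 J·s, c = 2.99792458 × 10^8 m/s, 1 eV = 1.602176634 × 10^-19 J.)
First convert: E = 0.24 eV = 3.8452 × 10^-20 J.
Since λ = hc/E for a photon, λ = 5.166 × 10^-6 m.
Converting to μm: λ = 5.166 μm ≈ 5.17 μm.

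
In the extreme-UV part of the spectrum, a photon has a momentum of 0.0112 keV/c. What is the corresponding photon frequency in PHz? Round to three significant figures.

Use h = 6.62607015 × 10^-34 J·s, c = 2.99792458 × 10^8 m/s, 1 eV = 1.602176634 × 10^-19 J.
Convert to SI: p = 0.0112 keV/c = 5.9856 × 10^-27 kg·m/s.
For a photon f = pc/h, so f = 2.708 × 10^15 Hz.
Converting to PHz: f = 2.708 PHz ≈ 2.71 PHz.

2.71 PHz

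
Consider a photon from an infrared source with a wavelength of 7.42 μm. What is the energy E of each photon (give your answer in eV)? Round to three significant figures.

Use h = 6.62607015 × 10^-34 J·s, c = 2.99792458 × 10^8 m/s, 1 eV = 1.602176634 × 10^-19 J.
Convert to SI: λ = 7.42 μm = 7.42 × 10^-6 m.
For a photon E = hc/λ, so E = 2.677 × 10^-20 J.
Converting to eV: E = 0.1671 eV ≈ 0.167 eV.

0.167 eV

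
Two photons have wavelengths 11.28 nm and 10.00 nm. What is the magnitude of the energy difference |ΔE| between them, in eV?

Using E = hc/λ: E₁ = 1.7610e-17 J, E₂ = 1.9864e-17 J.
|ΔE| = |1.7610e-17 − 1.9864e-17| = 2.25e-18 J = 14.1 eV.

14.1 eV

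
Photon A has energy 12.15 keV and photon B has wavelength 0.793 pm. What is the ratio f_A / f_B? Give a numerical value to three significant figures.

7.77e-3

f_A = 2.938e18 Hz (from energy = 12.15 keV, via f = E/h).
f_B = 3.780e20 Hz (from wavelength = 0.793 pm, via f = c/λ).
Ratio = 2.938e18 / 3.780e20 = 7.77e-3.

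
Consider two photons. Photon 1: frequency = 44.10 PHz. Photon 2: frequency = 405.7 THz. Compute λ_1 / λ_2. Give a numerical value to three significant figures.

λ_1 = 6.798 × 10^-9 m (from frequency = 44.10 PHz, via λ = c/f).
λ_2 = 7.390 × 10^-7 m (from frequency = 405.7 THz, via λ = c/f).
Ratio = 6.798 × 10^-9 / 7.390 × 10^-7 = 9.20 × 10^-3.

9.20 × 10^-3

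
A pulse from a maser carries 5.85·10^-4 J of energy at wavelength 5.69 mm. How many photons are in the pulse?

Per-photon energy: E = 3.491·10^-23 J (from wavelength = 5.69 mm).
N = E_total / E_photon = 5.85·10^-4 J / 3.491·10^-23 J = 1.68·10^19.

1.68·10^19 photons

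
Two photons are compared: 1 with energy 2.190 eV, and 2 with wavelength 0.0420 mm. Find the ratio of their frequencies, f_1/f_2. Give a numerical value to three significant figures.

f_1 = 5.295·10^14 Hz (from energy = 2.190 eV, via f = E/h).
f_2 = 7.138·10^12 Hz (from wavelength = 0.0420 mm, via f = c/λ).
Ratio = 5.295·10^14 / 7.138·10^12 = 74.2.

74.2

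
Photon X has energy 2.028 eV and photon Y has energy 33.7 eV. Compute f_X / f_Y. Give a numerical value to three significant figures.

f_X = 4.904e14 Hz (from energy = 2.028 eV, via f = E/h).
f_Y = 8.149e15 Hz (from energy = 33.7 eV, via f = E/h).
Ratio = 4.904e14 / 8.149e15 = 0.0602.

0.0602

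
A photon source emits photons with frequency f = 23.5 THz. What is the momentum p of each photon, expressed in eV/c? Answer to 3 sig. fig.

(h = 6.62607015e-34 J·s, c = 2.99792458e8 m/s, 1 eV = 1.602176634e-19 J.)
First convert: f = 23.5 THz = 2.35e13 Hz.
The photon relation is p = hf/c, giving p = 5.194e-29 kg·m/s.
Converting to eV/c: p = 0.09719 eV/c ≈ 0.0972 eV/c.

0.0972 eV/c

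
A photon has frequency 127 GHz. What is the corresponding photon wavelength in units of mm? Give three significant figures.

2.36 mm

(c = 2.99792458 × 10^8 m/s.)
In SI units: f = 127 GHz = 1.27 × 10^11 Hz.
The photon relation is λ = c/f, giving λ = 0.002361 m.
Converting to mm: λ = 2.361 mm ≈ 2.36 mm.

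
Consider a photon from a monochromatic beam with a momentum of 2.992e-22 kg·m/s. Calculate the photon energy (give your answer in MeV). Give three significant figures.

Apply E = pc: E = 8.970e-14 J.
Converting to MeV: E = 0.5599 MeV ≈ 0.560 MeV.

0.560 MeV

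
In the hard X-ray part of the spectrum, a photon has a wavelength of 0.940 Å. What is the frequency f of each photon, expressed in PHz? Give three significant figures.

3190 PHz

In SI units: λ = 0.940 Å = 9.40 × 10^-11 m.
For a photon f = c/λ, so f = 3.189 × 10^18 Hz.
Converting to PHz: f = 3189 PHz ≈ 3190 PHz.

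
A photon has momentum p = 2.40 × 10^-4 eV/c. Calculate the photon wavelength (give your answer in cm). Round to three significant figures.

0.517 cm

Convert to SI: p = 2.40 × 10^-4 eV/c = 1.2826 × 10^-31 kg·m/s.
Since λ = h/p for a photon, λ = 0.005166 m.
Converting to cm: λ = 0.5166 cm ≈ 0.517 cm.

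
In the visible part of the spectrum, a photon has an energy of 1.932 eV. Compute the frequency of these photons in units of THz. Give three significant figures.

Use h = 6.62607015e-34 J·s, 1 eV = 1.602176634e-19 J.
Convert to SI: E = 1.932 eV = 3.0954e-19 J.
Apply f = E/h: f = 4.672e14 Hz.
Converting to THz: f = 467.2 THz ≈ 467 THz.

467 THz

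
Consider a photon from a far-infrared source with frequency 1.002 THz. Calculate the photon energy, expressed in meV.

Convert to SI: f = 1.002 THz = 1.002e12 Hz.
Apply E = hf: E = 6.639e-22 J.
Converting to meV: E = 4.144 meV ≈ 4.14 meV.

4.14 meV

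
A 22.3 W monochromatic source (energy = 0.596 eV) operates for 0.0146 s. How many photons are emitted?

3.41 × 10^18 photons

Total energy: E_total = P·t = 22.3 × 0.0146 = 0.3256 J.
Per-photon energy: E = 9.549 × 10^-20 J.
N = E_total / E_photon = 3.41 × 10^18.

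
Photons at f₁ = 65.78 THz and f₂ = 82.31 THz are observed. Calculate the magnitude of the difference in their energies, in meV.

Using E = hf: E₁ = 4.3586e-20 J, E₂ = 5.4539e-20 J.
|ΔE| = |4.3586e-20 − 5.4539e-20| = 1.10e-20 J = 68.4 meV.

68.4 meV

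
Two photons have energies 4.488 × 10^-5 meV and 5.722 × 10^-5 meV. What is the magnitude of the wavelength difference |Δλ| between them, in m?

5.96 m

Using λ = hc/E: λ₁ = 27.626 m, λ₂ = 21.668 m.
|Δλ| = |27.626 − 21.668| = 5.96 m.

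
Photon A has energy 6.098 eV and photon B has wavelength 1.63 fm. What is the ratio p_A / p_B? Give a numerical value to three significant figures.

8.02 × 10^-9

p_A = 3.259 × 10^-27 kg·m/s (from energy = 6.098 eV, via p = E/c).
p_B = 4.065 × 10^-19 kg·m/s (from wavelength = 1.63 fm, via p = h/λ).
Ratio = 3.259 × 10^-27 / 4.065 × 10^-19 = 8.02 × 10^-9.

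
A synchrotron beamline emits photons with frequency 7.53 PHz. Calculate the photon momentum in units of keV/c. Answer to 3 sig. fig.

0.0311 keV/c

Use h = 6.62607015e-34 J·s, c = 2.99792458e8 m/s, 1 eV = 1.602176634e-19 J.
Convert to SI: f = 7.53 PHz = 7.53e15 Hz.
Apply p = hf/c: p = 1.664e-26 kg·m/s.
Converting to keV/c: p = 0.03114 keV/c ≈ 0.0311 keV/c.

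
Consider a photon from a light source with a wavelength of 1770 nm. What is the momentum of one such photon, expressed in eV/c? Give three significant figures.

0.700 eV/c

First convert: λ = 1770 nm = 1.77 × 10^-6 m.
Since p = h/λ for a photon, p = 3.744 × 10^-28 kg·m/s.
Converting to eV/c: p = 0.7005 eV/c ≈ 0.700 eV/c.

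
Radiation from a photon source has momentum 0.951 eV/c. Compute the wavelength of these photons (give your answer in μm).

1.30 μm

(h = 6.62607015·10^-34 J·s, c = 2.99792458·10^8 m/s, 1 eV = 1.602176634·10^-19 J.)
First convert: p = 0.951 eV/c = 5.0824·10^-28 kg·m/s.
Apply λ = h/p: λ = 1.304·10^-6 m.
Converting to μm: λ = 1.304 μm ≈ 1.30 μm.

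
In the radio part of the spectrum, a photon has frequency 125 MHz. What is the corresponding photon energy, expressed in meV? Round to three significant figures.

5.17 × 10^-4 meV

First convert: f = 125 MHz = 1.25 × 10^8 Hz.
The photon relation is E = hf, giving E = 8.283 × 10^-26 J.
Converting to meV: E = 5.170 × 10^-4 meV ≈ 5.17 × 10^-4 meV.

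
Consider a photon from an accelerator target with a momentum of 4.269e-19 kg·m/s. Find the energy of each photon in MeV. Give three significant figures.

Since E = pc for a photon, E = 1.280e-10 J.
Converting to MeV: E = 798.8 MeV ≈ 799 MeV.

799 MeV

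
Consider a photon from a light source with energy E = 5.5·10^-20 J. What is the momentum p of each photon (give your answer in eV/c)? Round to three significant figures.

Apply p = E/c: p = 1.835·10^-28 kg·m/s.
Converting to eV/c: p = 0.3433 eV/c ≈ 0.343 eV/c.

0.343 eV/c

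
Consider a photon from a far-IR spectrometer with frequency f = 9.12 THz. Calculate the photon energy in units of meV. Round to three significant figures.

37.7 meV

Use h = 6.62607015 × 10^-34 J·s, 1 eV = 1.602176634 × 10^-19 J.
In SI units: f = 9.12 THz = 9.12 × 10^12 Hz.
For a photon E = hf, so E = 6.043 × 10^-21 J.
Converting to meV: E = 37.72 meV ≈ 37.7 meV.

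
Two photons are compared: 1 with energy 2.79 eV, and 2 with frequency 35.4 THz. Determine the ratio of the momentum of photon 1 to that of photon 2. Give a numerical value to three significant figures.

p_1 = 1.491e-27 kg·m/s (from energy = 2.79 eV, via p = E/c).
p_2 = 7.824e-29 kg·m/s (from frequency = 35.4 THz, via p = hf/c).
Ratio = 1.491e-27 / 7.824e-29 = 19.1.

19.1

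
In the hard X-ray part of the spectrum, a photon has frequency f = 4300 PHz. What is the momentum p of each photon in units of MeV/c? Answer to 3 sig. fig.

Convert to SI: f = 4300 PHz = 4.30e18 Hz.
Since p = hf/c for a photon, p = 9.504e-24 kg·m/s.
Converting to MeV/c: p = 0.01778 MeV/c ≈ 0.0178 MeV/c.

0.0178 MeV/c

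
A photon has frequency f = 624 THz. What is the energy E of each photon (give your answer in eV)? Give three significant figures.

2.58 eV

Use h = 6.62607015 × 10^-34 J·s, 1 eV = 1.602176634 × 10^-19 J.
First convert: f = 624 THz = 6.24 × 10^14 Hz.
Since E = hf for a photon, E = 4.135 × 10^-19 J.
Converting to eV: E = 2.581 eV ≈ 2.58 eV.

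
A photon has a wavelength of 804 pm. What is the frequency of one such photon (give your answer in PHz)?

Take c = 2.99792458e8 m/s.
Convert to SI: λ = 804 pm = 8.04e-10 m.
Since f = c/λ for a photon, f = 3.729e17 Hz.
Converting to PHz: f = 372.9 PHz ≈ 373 PHz.

373 PHz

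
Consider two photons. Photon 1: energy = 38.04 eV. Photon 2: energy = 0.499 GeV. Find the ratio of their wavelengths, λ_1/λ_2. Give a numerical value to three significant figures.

λ_1 = 3.259 × 10^-8 m (from energy = 38.04 eV, via λ = hc/E).
λ_2 = 2.485 × 10^-15 m (from energy = 0.499 GeV, via λ = hc/E).
Ratio = 3.259 × 10^-8 / 2.485 × 10^-15 = 1.31 × 10^7.

1.31 × 10^7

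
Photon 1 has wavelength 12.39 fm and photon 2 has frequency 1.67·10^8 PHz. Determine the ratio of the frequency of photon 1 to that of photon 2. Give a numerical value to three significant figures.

0.145

f_1 = 2.420·10^22 Hz (from wavelength = 12.39 fm, via f = c/λ).
f_2 = 1.670·10^23 Hz (from frequency = 1.67·10^8 PHz, via f given directly).
Ratio = 2.420·10^22 / 1.670·10^23 = 0.145.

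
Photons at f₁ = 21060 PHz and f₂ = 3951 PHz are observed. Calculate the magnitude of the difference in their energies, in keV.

70.8 keV

Using E = hf: E₁ = 1.3955e-14 J, E₂ = 2.6180e-15 J.
|ΔE| = |1.3955e-14 − 2.6180e-15| = 1.13e-14 J = 70.8 keV.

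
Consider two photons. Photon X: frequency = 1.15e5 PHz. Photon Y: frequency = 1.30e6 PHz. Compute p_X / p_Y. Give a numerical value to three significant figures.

0.0885

p_X = 2.542e-22 kg·m/s (from frequency = 1.15e5 PHz, via p = hf/c).
p_Y = 2.873e-21 kg·m/s (from frequency = 1.30e6 PHz, via p = hf/c).
Ratio = 2.542e-22 / 2.873e-21 = 0.0885.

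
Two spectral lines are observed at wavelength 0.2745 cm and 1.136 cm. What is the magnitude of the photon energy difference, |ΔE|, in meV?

Using E = hc/λ: E₁ = 7.2366 × 10^-23 J, E₂ = 1.7486 × 10^-23 J.
|ΔE| = |7.2366 × 10^-23 − 1.7486 × 10^-23| = 5.49 × 10^-23 J = 0.343 meV.

0.343 meV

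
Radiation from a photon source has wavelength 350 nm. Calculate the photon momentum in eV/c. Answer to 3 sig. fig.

3.54 eV/c

First convert: λ = 350 nm = 3.5e-7 m.
For a photon p = h/λ, so p = 1.893e-27 kg·m/s.
Converting to eV/c: p = 3.542 eV/c ≈ 3.54 eV/c.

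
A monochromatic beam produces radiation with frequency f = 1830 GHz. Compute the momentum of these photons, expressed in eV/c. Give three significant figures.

7.57·10^-3 eV/c

Convert to SI: f = 1830 GHz = 1.83·10^12 Hz.
Apply p = hf/c: p = 4.045·10^-30 kg·m/s.
Converting to eV/c: p = 0.007568 eV/c ≈ 7.57·10^-3 eV/c.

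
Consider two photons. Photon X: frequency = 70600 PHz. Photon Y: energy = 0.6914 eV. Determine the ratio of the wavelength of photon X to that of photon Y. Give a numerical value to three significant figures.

λ_X = 4.246e-12 m (from frequency = 70600 PHz, via λ = c/f).
λ_Y = 1.793e-6 m (from energy = 0.6914 eV, via λ = hc/E).
Ratio = 4.246e-12 / 1.793e-6 = 2.37e-6.

2.37e-6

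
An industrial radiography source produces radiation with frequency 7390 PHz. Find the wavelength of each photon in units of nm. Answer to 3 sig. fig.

Convert to SI: f = 7390 PHz = 7.39e18 Hz.
For a photon λ = c/f, so λ = 4.057e-11 m.
Converting to nm: λ = 0.04057 nm ≈ 0.0406 nm.

0.0406 nm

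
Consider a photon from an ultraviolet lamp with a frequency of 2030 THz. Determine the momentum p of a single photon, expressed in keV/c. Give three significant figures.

8.40 × 10^-3 keV/c

Use h = 6.62607015 × 10^-34 J·s, c = 2.99792458 × 10^8 m/s, 1 eV = 1.602176634 × 10^-19 J.
In SI units: f = 2030 THz = 2.03 × 10^15 Hz.
Apply p = hf/c: p = 4.487 × 10^-27 kg·m/s.
Converting to keV/c: p = 0.008395 keV/c ≈ 8.40 × 10^-3 keV/c.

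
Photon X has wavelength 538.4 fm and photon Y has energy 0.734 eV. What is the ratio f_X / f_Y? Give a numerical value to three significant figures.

f_X = 5.568 × 10^20 Hz (from wavelength = 538.4 fm, via f = c/λ).
f_Y = 1.775 × 10^14 Hz (from energy = 0.734 eV, via f = E/h).
Ratio = 5.568 × 10^20 / 1.775 × 10^14 = 3.14 × 10^6.

3.14 × 10^6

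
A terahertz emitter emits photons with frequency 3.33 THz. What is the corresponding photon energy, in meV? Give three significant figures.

Take h = 6.62607015e-34 J·s, 1 eV = 1.602176634e-19 J.
First convert: f = 3.33 THz = 3.33e12 Hz.
Apply E = hf: E = 2.206e-21 J.
Converting to meV: E = 13.77 meV ≈ 13.8 meV.

13.8 meV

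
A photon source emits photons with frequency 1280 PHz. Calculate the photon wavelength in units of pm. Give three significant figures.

Use c = 2.99792458 × 10^8 m/s.
First convert: f = 1280 PHz = 1.28 × 10^18 Hz.
For a photon λ = c/f, so λ = 2.342 × 10^-10 m.
Converting to pm: λ = 234.2 pm ≈ 234 pm.

234 pm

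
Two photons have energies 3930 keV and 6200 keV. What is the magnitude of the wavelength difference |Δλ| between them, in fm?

Using λ = hc/E: λ₁ = 3.155e-13 m, λ₂ = 2.000e-13 m.
|Δλ| = |3.155e-13 − 2.000e-13| = 1.16e-13 m = 116 fm.

116 fm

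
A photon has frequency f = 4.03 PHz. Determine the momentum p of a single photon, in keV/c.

0.0167 keV/c

First convert: f = 4.03 PHz = 4.03 × 10^15 Hz.
Apply p = hf/c: p = 8.907 × 10^-27 kg·m/s.
Converting to keV/c: p = 0.01667 keV/c ≈ 0.0167 keV/c.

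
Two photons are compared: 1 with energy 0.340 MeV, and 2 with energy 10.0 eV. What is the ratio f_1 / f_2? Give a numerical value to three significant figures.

f_1 = 8.221e19 Hz (from energy = 0.340 MeV, via f = E/h).
f_2 = 2.418e15 Hz (from energy = 10.0 eV, via f = E/h).
Ratio = 8.221e19 / 2.418e15 = 3.40e4.

3.40e4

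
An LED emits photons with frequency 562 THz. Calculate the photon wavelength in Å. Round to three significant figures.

Use c = 2.99792458e8 m/s.
In SI units: f = 562 THz = 5.62e14 Hz.
Apply λ = c/f: λ = 5.334e-7 m.
Converting to Å: λ = 5334 Å ≈ 5330 Å.

5330 Å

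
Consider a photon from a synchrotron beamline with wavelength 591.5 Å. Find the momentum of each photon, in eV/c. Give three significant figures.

21.0 eV/c

First convert: λ = 591.5 Å = 5.915·10^-8 m.
For a photon p = h/λ, so p = 1.120·10^-26 kg·m/s.
Converting to eV/c: p = 20.96 eV/c ≈ 21.0 eV/c.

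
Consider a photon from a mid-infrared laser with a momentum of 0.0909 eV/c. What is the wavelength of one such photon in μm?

13.6 μm

First convert: p = 0.0909 eV/c = 4.8580 × 10^-29 kg·m/s.
The photon relation is λ = h/p, giving λ = 1.364 × 10^-5 m.
Converting to μm: λ = 13.64 μm ≈ 13.6 μm.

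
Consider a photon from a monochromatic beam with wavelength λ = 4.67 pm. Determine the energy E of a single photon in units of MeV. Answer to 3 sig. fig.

0.265 MeV

Convert to SI: λ = 4.67 pm = 4.67 × 10^-12 m.
The photon relation is E = hc/λ, giving E = 4.254 × 10^-14 J.
Converting to MeV: E = 0.2655 MeV ≈ 0.265 MeV.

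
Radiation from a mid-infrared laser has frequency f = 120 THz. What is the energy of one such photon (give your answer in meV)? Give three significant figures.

Convert to SI: f = 120 THz = 1.2·10^14 Hz.
For a photon E = hf, so E = 7.951·10^-20 J.
Converting to meV: E = 496.3 meV ≈ 496 meV.

496 meV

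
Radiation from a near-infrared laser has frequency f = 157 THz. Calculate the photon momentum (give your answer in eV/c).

0.649 eV/c

Convert to SI: f = 157 THz = 1.57e14 Hz.
For a photon p = hf/c, so p = 3.470e-28 kg·m/s.
Converting to eV/c: p = 0.6493 eV/c ≈ 0.649 eV/c.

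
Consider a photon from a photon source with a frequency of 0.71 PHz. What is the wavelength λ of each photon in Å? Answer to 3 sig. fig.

4220 Å

First convert: f = 0.71 PHz = 7.1·10^14 Hz.
Since λ = c/f for a photon, λ = 4.222·10^-7 m.
Converting to Å: λ = 4222 Å ≈ 4220 Å.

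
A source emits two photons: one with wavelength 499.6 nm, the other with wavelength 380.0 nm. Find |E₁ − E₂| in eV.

0.781 eV

Using E = hc/λ: E₁ = 3.9761e-19 J, E₂ = 5.2275e-19 J.
|ΔE| = |3.9761e-19 − 5.2275e-19| = 1.25e-19 J = 0.781 eV.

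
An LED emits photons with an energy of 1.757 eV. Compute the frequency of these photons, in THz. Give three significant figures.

425 THz

Use h = 6.62607015·10^-34 J·s, 1 eV = 1.602176634·10^-19 J.
First convert: E = 1.757 eV = 2.8150·10^-19 J.
For a photon f = E/h, so f = 4.248·10^14 Hz.
Converting to THz: f = 424.8 THz ≈ 425 THz.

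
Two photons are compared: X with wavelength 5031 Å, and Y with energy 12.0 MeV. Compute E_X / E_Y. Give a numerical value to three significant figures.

E_X = 3.948 × 10^-19 J (from wavelength = 5031 Å, via E = hc/λ).
E_Y = 1.923 × 10^-12 J (from energy = 12.0 MeV, via E given directly).
Ratio = 3.948 × 10^-19 / 1.923 × 10^-12 = 2.05 × 10^-7.

2.05 × 10^-7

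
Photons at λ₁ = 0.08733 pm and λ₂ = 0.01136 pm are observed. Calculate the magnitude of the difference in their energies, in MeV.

94.9 MeV

Using E = hc/λ: E₁ = 2.2746·10^-12 J, E₂ = 1.7486·10^-11 J.
|ΔE| = |2.2746·10^-12 − 1.7486·10^-11| = 1.52·10^-11 J = 94.9 MeV.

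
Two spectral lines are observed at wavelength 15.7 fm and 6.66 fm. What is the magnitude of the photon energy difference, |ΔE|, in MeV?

Using E = hc/λ: E₁ = 1.265 × 10^-11 J, E₂ = 2.983 × 10^-11 J.
|ΔE| = |1.265 × 10^-11 − 2.983 × 10^-11| = 1.72 × 10^-11 J = 107 MeV.

107 MeV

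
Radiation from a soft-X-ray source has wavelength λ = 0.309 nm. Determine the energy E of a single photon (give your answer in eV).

4010 eV

Use h = 6.62607015 × 10^-34 J·s, c = 2.99792458 × 10^8 m/s, 1 eV = 1.602176634 × 10^-19 J.
Convert to SI: λ = 0.309 nm = 3.09 × 10^-10 m.
The photon relation is E = hc/λ, giving E = 6.429 × 10^-16 J.
Converting to eV: E = 4012 eV ≈ 4010 eV.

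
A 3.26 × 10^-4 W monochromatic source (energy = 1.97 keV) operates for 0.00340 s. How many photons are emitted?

Total energy: E_total = P·t = 3.26 × 10^-4 × 0.00340 = 1.108 × 10^-6 J.
Per-photon energy: E = 3.156 × 10^-16 J.
N = E_total / E_photon = 3.51 × 10^9.

3.51 × 10^9 photons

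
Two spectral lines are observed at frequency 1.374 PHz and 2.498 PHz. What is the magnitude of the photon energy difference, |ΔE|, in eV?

Using E = hf: E₁ = 9.1042 × 10^-19 J, E₂ = 1.6552 × 10^-18 J.
|ΔE| = |9.1042 × 10^-19 − 1.6552 × 10^-18| = 7.45 × 10^-19 J = 4.65 eV.

4.65 eV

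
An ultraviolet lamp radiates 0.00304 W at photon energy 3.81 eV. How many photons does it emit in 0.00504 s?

2.51 × 10^13 photons

Total energy: E_total = P·t = 0.00304 × 0.00504 = 1.532 × 10^-5 J.
Per-photon energy: E = 6.104 × 10^-19 J.
N = E_total / E_photon = 2.51 × 10^13.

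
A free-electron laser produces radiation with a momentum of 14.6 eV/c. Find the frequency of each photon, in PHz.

3.53 PHz

Take h = 6.62607015e-34 J·s, c = 2.99792458e8 m/s, 1 eV = 1.602176634e-19 J.
In SI units: p = 14.6 eV/c = 7.8027e-27 kg·m/s.
The photon relation is f = pc/h, giving f = 3.530e15 Hz.
Converting to PHz: f = 3.530 PHz ≈ 3.53 PHz.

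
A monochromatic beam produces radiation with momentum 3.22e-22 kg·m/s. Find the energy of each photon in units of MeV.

Take c = 2.99792458e8 m/s, 1 eV = 1.602176634e-19 J.
Since E = pc for a photon, E = 9.653e-14 J.
Converting to MeV: E = 0.6025 MeV ≈ 0.603 MeV.

0.603 MeV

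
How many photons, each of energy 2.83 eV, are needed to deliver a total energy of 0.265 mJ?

Per-photon energy: E = 4.534e-19 J (from energy = 2.83 eV).
N = E_total / E_photon = 2.65e-4 J / 4.534e-19 J = 5.84e14.

5.84e14 photons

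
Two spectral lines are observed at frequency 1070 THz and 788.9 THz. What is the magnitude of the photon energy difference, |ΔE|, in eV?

1.16 eV

Using E = hf: E₁ = 7.0899e-19 J, E₂ = 5.2273e-19 J.
|ΔE| = |7.0899e-19 − 5.2273e-19| = 1.86e-19 J = 1.16 eV.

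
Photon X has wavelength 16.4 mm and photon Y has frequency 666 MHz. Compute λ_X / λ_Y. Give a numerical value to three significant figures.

λ_X = 0.01640 m (from wavelength = 16.4 mm, via λ given directly).
λ_Y = 0.4501 m (from frequency = 666 MHz, via λ = c/f).
Ratio = 0.01640 / 0.4501 = 0.0364.

0.0364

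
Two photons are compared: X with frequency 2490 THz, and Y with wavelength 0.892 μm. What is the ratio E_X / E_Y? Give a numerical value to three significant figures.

7.41

E_X = 1.650 × 10^-18 J (from frequency = 2490 THz, via E = hf).
E_Y = 2.227 × 10^-19 J (from wavelength = 0.892 μm, via E = hc/λ).
Ratio = 1.650 × 10^-18 / 2.227 × 10^-19 = 7.41.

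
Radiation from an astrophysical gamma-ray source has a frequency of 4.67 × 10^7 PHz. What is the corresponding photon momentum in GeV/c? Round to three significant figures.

0.193 GeV/c

(h = 6.62607015 × 10^-34 J·s, c = 2.99792458 × 10^8 m/s, 1 eV = 1.602176634 × 10^-19 J.)
In SI units: f = 4.67 × 10^7 PHz = 4.67 × 10^22 Hz.
Apply p = hf/c: p = 1.032 × 10^-19 kg·m/s.
Converting to GeV/c: p = 0.1931 GeV/c ≈ 0.193 GeV/c.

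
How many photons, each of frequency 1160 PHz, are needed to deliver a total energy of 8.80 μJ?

Per-photon energy: E = 7.686e-16 J (from frequency = 1160 PHz).
N = E_total / E_photon = 8.80e-6 J / 7.686e-16 J = 1.14e10.

1.14e10 photons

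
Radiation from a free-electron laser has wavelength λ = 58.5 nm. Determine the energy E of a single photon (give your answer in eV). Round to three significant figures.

21.2 eV

Use h = 6.62607015e-34 J·s, c = 2.99792458e8 m/s, 1 eV = 1.602176634e-19 J.
First convert: λ = 58.5 nm = 5.85e-8 m.
Since E = hc/λ for a photon, E = 3.396e-18 J.
Converting to eV: E = 21.19 eV ≈ 21.2 eV.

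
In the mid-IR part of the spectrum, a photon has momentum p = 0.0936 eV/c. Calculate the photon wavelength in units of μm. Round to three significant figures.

13.2 μm

First convert: p = 0.0936 eV/c = 5.0023e-29 kg·m/s.
For a photon λ = h/p, so λ = 1.325e-5 m.
Converting to μm: λ = 13.25 μm ≈ 13.2 μm.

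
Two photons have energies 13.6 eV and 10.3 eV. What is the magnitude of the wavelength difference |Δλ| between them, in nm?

Using λ = hc/E: λ₁ = 9.116e-8 m, λ₂ = 1.204e-7 m.
|Δλ| = |9.116e-8 − 1.204e-7| = 2.92e-8 m = 29.2 nm.

29.2 nm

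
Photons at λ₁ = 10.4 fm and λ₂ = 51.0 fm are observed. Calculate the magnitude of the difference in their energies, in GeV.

Using E = hc/λ: E₁ = 1.910e-11 J, E₂ = 3.895e-12 J.
|ΔE| = |1.910e-11 − 3.895e-12| = 1.52e-11 J = 0.0949 GeV.

0.0949 GeV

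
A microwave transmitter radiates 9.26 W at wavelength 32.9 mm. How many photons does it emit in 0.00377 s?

5.78·10^21 photons

Total energy: E_total = P·t = 9.26 × 0.00377 = 0.03491 J.
Per-photon energy: E = 6.038·10^-24 J.
N = E_total / E_photon = 5.78·10^21.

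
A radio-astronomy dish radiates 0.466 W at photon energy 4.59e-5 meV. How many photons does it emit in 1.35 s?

8.55e25 photons

Total energy: E_total = P·t = 0.466 × 1.35 = 0.6291 J.
Per-photon energy: E = 7.354e-27 J.
N = E_total / E_photon = 8.55e25.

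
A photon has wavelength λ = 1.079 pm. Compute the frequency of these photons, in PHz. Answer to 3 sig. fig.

2.78·10^5 PHz

Take c = 2.99792458·10^8 m/s.
Convert to SI: λ = 1.079 pm = 1.079·10^-12 m.
For a photon f = c/λ, so f = 2.778·10^20 Hz.
Converting to PHz: f = 277800 PHz ≈ 2.78·10^5 PHz.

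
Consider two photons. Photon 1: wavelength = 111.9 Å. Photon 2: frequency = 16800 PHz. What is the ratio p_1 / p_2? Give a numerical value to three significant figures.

1.59 × 10^-3

p_1 = 5.921 × 10^-26 kg·m/s (from wavelength = 111.9 Å, via p = h/λ).
p_2 = 3.713 × 10^-23 kg·m/s (from frequency = 16800 PHz, via p = hf/c).
Ratio = 5.921 × 10^-26 / 3.713 × 10^-23 = 1.59 × 10^-3.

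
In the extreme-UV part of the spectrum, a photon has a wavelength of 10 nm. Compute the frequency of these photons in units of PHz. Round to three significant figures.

30.0 PHz

Take c = 2.99792458e8 m/s.
In SI units: λ = 10 nm = 1.0e-8 m.
The photon relation is f = c/λ, giving f = 2.998e16 Hz.
Converting to PHz: f = 29.98 PHz ≈ 30.0 PHz.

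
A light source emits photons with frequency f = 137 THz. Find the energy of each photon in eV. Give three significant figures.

Use h = 6.62607015·10^-34 J·s, 1 eV = 1.602176634·10^-19 J.
First convert: f = 137 THz = 1.37·10^14 Hz.
Apply E = hf: E = 9.078·10^-20 J.
Converting to eV: E = 0.5666 eV ≈ 0.567 eV.

0.567 eV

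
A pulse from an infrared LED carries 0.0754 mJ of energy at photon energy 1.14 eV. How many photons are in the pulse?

4.13e14 photons

Per-photon energy: E = 1.826e-19 J (from energy = 1.14 eV).
N = E_total / E_photon = 7.54e-5 J / 1.826e-19 J = 4.13e14.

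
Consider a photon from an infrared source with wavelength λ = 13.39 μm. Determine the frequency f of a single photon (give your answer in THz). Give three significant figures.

22.4 THz

First convert: λ = 13.39 μm = 1.339 × 10^-5 m.
Apply f = c/λ: f = 2.239 × 10^13 Hz.
Converting to THz: f = 22.39 THz ≈ 22.4 THz.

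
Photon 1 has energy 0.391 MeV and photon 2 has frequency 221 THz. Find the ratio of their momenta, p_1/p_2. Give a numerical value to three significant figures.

4.28 × 10^5

p_1 = 2.090 × 10^-22 kg·m/s (from energy = 0.391 MeV, via p = E/c).
p_2 = 4.885 × 10^-28 kg·m/s (from frequency = 221 THz, via p = hf/c).
Ratio = 2.090 × 10^-22 / 4.885 × 10^-28 = 4.28 × 10^5.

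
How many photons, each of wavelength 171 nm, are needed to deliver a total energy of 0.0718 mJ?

Per-photon energy: E = 1.162e-18 J (from wavelength = 171 nm).
N = E_total / E_photon = 7.18e-5 J / 1.162e-18 J = 6.18e13.

6.18e13 photons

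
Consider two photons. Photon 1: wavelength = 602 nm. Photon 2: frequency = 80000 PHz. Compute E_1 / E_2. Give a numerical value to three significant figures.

E_1 = 3.300 × 10^-19 J (from wavelength = 602 nm, via E = hc/λ).
E_2 = 5.301 × 10^-14 J (from frequency = 80000 PHz, via E = hf).
Ratio = 3.300 × 10^-19 / 5.301 × 10^-14 = 6.22 × 10^-6.

6.22 × 10^-6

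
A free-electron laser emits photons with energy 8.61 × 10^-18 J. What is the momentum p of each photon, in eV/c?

53.7 eV/c

Use c = 2.99792458 × 10^8 m/s, 1 eV = 1.602176634 × 10^-19 J.
For a photon p = E/c, so p = 2.872 × 10^-26 kg·m/s.
Converting to eV/c: p = 53.74 eV/c ≈ 53.7 eV/c.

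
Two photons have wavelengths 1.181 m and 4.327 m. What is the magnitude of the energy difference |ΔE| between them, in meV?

Using E = hc/λ: E₁ = 1.6820e-25 J, E₂ = 4.5908e-26 J.
|ΔE| = |1.6820e-25 − 4.5908e-26| = 1.22e-25 J = 7.63e-4 meV.

7.63e-4 meV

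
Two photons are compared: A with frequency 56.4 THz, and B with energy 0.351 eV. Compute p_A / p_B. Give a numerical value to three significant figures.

0.665

p_A = 1.247e-28 kg·m/s (from frequency = 56.4 THz, via p = hf/c).
p_B = 1.876e-28 kg·m/s (from energy = 0.351 eV, via p = E/c).
Ratio = 1.247e-28 / 1.876e-28 = 0.665.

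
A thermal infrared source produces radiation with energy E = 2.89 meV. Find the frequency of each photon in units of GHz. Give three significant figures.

Use h = 6.62607015·10^-34 J·s, 1 eV = 1.602176634·10^-19 J.
First convert: E = 2.89 meV = 4.6303·10^-22 J.
The photon relation is f = E/h, giving f = 6.988·10^11 Hz.
Converting to GHz: f = 698.8 GHz ≈ 699 GHz.

699 GHz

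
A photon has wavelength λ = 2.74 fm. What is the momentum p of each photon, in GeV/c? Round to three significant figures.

First convert: λ = 2.74 fm = 2.74·10^-15 m.
Since p = h/λ for a photon, p = 2.418·10^-19 kg·m/s.
Converting to GeV/c: p = 0.4525 GeV/c ≈ 0.452 GeV/c.

0.452 GeV/c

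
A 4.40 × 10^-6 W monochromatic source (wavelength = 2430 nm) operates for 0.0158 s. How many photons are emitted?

8.50 × 10^11 photons

Total energy: E_total = P·t = 4.40 × 10^-6 × 0.0158 = 6.952 × 10^-8 J.
Per-photon energy: E = 8.175 × 10^-20 J.
N = E_total / E_photon = 8.50 × 10^11.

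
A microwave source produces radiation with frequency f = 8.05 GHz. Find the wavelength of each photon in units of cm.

Convert to SI: f = 8.05 GHz = 8.05 × 10^9 Hz.
Apply λ = c/f: λ = 0.03724 m.
Converting to cm: λ = 3.724 cm ≈ 3.72 cm.

3.72 cm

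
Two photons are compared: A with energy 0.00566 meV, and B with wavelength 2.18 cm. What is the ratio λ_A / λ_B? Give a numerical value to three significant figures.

λ_A = 0.2191 m (from energy = 0.00566 meV, via λ = hc/E).
λ_B = 0.02180 m (from wavelength = 2.18 cm, via λ given directly).
Ratio = 0.2191 / 0.02180 = 10.0.

10.0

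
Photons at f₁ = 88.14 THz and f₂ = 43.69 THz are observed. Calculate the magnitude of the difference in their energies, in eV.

0.184 eV

Using E = hf: E₁ = 5.8402 × 10^-20 J, E₂ = 2.8949 × 10^-20 J.
|ΔE| = |5.8402 × 10^-20 − 2.8949 × 10^-20| = 2.95 × 10^-20 J = 0.184 eV.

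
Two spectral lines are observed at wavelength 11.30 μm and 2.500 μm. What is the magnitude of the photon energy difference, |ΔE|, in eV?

Using E = hc/λ: E₁ = 1.7579e-20 J, E₂ = 7.9458e-20 J.
|ΔE| = |1.7579e-20 − 7.9458e-20| = 6.19e-20 J = 0.386 eV.

0.386 eV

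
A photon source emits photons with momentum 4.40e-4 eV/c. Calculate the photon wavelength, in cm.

(h = 6.62607015e-34 J·s, c = 2.99792458e8 m/s, 1 eV = 1.602176634e-19 J.)
In SI units: p = 4.40e-4 eV/c = 2.3515e-31 kg·m/s.
The photon relation is λ = h/p, giving λ = 0.002818 m.
Converting to cm: λ = 0.2818 cm ≈ 0.282 cm.

0.282 cm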